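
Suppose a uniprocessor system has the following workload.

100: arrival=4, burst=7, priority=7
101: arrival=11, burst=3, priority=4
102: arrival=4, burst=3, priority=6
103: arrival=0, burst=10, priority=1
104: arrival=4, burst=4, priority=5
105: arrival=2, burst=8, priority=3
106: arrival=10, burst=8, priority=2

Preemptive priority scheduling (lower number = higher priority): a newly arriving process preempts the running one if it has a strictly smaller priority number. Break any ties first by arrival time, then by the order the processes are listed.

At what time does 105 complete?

Gantt: | 103 0-10 | 106 10-18 | 105 18-26 | 101 26-29 | 104 29-33 | 102 33-36 | 100 36-43 |
Completion: 100=43  101=29  102=36  103=10  104=33  105=26  106=18
Turnaround (C−A): 100=39  101=18  102=32  103=10  104=29  105=24  106=8

26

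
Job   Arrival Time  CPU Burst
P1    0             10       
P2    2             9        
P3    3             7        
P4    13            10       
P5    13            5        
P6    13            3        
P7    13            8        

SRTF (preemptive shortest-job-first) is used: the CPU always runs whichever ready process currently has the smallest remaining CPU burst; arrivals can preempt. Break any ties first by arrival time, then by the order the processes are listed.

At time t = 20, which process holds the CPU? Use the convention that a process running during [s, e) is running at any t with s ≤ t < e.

P5

Gantt: | P1 0-10 | P3 10-13 | P6 13-16 | P3 16-20 | P5 20-25 | P7 25-33 | P2 33-42 | P4 42-52 |
Completion: P1=10  P2=42  P3=20  P4=52  P5=25  P6=16  P7=33
Turnaround (C−A): P1=10  P2=40  P3=17  P4=39  P5=12  P6=3  P7=20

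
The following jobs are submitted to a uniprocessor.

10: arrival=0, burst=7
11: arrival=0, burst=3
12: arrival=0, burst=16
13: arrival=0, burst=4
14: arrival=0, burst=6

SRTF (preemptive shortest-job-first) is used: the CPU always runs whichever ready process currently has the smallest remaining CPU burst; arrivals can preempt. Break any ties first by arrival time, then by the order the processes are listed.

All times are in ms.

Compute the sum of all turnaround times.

Schedule: | 11 0-3 | 13 3-7 | 14 7-13 | 10 13-20 | 12 20-36 |
Completion: 10=20  11=3  12=36  13=7  14=13
Turnaround (C−A): 10=20  11=3  12=36  13=7  14=13
Turnaround = completion − arrival: 10=20, 11=3, 12=36, 13=7, 14=13
Total turnaround = 20 + 3 + 36 + 7 + 13 = 79

79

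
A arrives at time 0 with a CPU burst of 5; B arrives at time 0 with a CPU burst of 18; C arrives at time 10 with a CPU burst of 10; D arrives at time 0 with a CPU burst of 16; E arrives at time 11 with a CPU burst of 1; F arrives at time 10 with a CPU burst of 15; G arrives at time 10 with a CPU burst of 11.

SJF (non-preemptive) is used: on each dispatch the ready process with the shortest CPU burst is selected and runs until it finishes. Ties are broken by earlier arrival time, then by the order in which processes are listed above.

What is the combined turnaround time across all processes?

216

Schedule: | A 0-5 | D 5-21 | E 21-22 | C 22-32 | G 32-43 | F 43-58 | B 58-76 |
Completion: A=5  B=76  C=32  D=21  E=22  F=58  G=43
Turnaround (C−A): A=5  B=76  C=22  D=21  E=11  F=48  G=33
Turnaround = completion − arrival: A=5, B=76, C=22, D=21, E=11, F=48, G=33
Total turnaround = 5 + 76 + 22 + 21 + 11 + 48 + 33 = 216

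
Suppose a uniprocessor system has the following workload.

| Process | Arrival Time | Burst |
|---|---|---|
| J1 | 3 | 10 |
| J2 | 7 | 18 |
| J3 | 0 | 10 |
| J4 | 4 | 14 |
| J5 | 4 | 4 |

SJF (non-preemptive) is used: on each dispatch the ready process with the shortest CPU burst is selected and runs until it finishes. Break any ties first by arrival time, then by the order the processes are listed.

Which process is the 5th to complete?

J2

Schedule: | J3 0-10 | J5 10-14 | J1 14-24 | J4 24-38 | J2 38-56 |
Completion: J1=24  J2=56  J3=10  J4=38  J5=14
Finish order: J3 → J5 → J1 → J4 → J2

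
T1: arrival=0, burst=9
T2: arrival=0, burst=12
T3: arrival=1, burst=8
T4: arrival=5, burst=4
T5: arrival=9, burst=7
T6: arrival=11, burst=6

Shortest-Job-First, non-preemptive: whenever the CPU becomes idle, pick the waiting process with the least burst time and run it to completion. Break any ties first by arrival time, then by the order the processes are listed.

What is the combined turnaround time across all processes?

Schedule: | T1 0-9 | T4 9-13 | T6 13-19 | T5 19-26 | T3 26-34 | T2 34-46 |
Completion: T1=9  T2=46  T3=34  T4=13  T5=26  T6=19
Turnaround (C−A): T1=9  T2=46  T3=33  T4=8  T5=17  T6=8
Turnaround = completion − arrival: T1=9, T2=46, T3=33, T4=8, T5=17, T6=8
Total turnaround = 9 + 46 + 33 + 8 + 17 + 8 = 121

121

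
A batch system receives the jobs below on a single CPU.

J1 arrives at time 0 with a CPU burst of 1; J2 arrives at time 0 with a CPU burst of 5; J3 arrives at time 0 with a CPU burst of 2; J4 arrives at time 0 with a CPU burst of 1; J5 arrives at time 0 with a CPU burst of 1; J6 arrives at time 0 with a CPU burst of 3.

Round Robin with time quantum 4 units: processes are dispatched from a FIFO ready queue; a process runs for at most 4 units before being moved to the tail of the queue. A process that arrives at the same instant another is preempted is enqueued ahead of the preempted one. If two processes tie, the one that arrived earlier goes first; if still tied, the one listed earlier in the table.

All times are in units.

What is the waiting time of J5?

Timeline: | J1 0-1 | J2 1-5 | J3 5-7 | J4 7-8 | J5 8-9 | J6 9-12 | J2 12-13 |
Completion: J1=1  J2=13  J3=7  J4=8  J5=9  J6=12
Turnaround (C−A): J1=1  J2=13  J3=7  J4=8  J5=9  J6=12
Waiting(J5) = turnaround − burst = 9 − 1 = 8

8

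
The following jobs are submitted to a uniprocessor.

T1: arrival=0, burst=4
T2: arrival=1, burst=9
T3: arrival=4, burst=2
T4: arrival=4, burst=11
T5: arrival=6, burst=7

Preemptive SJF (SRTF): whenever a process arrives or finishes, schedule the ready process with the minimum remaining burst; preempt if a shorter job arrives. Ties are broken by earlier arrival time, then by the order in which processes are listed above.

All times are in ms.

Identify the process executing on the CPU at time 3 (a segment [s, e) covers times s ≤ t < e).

T1

Timeline: | T1 0-4 | T3 4-6 | T5 6-13 | T2 13-22 | T4 22-33 |
Completion: T1=4  T2=22  T3=6  T4=33  T5=13
Turnaround (C−A): T1=4  T2=21  T3=2  T4=29  T5=7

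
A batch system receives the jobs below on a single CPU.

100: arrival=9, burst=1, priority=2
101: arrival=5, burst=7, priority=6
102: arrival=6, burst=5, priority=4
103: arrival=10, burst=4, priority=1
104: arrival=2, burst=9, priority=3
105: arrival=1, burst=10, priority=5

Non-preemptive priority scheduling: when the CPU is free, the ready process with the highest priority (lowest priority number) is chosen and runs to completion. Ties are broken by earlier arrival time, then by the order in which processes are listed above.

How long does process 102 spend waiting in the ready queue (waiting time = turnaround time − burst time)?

Schedule: | idle 0-1 | 105 1-11 | 103 11-15 | 100 15-16 | 104 16-25 | 102 25-30 | 101 30-37 |
Completion: 100=16  101=37  102=30  103=15  104=25  105=11
Turnaround (C−A): 100=7  101=32  102=24  103=5  104=23  105=10
Waiting(102) = turnaround − burst = 24 − 5 = 19

19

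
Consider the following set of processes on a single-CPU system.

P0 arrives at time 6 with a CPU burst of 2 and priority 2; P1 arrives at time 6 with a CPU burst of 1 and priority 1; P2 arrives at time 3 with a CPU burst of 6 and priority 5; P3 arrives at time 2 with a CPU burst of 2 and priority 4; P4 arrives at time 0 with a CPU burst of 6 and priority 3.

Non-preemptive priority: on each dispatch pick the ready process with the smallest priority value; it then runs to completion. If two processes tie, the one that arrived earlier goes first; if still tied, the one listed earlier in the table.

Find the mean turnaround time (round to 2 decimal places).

Gantt: | P4 0-6 | P1 6-7 | P0 7-9 | P3 9-11 | P2 11-17 |
Completion: P0=9  P1=7  P2=17  P3=11  P4=6
Turnaround times: P0=3, P1=1, P2=14, P3=9, P4=6
Average turnaround = (3+1+14+9+6) / 5 = 33/5 = 6.60

6.60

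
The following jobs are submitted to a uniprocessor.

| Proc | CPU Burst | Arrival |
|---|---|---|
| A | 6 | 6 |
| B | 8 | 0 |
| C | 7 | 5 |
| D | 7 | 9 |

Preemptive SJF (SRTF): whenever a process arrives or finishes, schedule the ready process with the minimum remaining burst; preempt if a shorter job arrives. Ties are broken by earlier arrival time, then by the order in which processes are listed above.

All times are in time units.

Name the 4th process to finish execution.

D

Timeline: | B 0-8 | A 8-14 | C 14-21 | D 21-28 |
Completion: A=14  B=8  C=21  D=28
Finish order: B → A → C → D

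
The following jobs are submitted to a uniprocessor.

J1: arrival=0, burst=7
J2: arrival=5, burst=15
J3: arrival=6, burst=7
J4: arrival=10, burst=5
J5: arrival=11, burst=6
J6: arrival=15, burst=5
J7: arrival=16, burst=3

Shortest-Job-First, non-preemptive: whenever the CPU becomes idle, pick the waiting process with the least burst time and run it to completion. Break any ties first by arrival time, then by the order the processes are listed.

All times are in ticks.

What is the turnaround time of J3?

Timeline: | J1 0-7 | J3 7-14 | J4 14-19 | J7 19-22 | J6 22-27 | J5 27-33 | J2 33-48 |
Completion: J1=7  J2=48  J3=14  J4=19  J5=33  J6=27  J7=22
Turnaround(J3) = completion − arrival = 14 − 6 = 8

8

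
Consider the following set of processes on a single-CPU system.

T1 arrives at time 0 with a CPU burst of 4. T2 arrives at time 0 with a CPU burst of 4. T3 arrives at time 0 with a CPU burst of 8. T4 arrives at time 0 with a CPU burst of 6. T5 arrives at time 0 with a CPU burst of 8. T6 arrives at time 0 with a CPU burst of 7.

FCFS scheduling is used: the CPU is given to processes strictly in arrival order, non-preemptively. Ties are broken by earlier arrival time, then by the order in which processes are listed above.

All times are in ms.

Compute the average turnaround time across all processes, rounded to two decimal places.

19.50

Schedule: | T1 0-4 | T2 4-8 | T3 8-16 | T4 16-22 | T5 22-30 | T6 30-37 |
Completion: T1=4  T2=8  T3=16  T4=22  T5=30  T6=37
Turnaround (C−A): T1=4  T2=8  T3=16  T4=22  T5=30  T6=37
Turnaround times: T1=4, T2=8, T3=16, T4=22, T5=30, T6=37
Average turnaround = (4+8+16+22+30+37) / 6 = 117/6 = 19.50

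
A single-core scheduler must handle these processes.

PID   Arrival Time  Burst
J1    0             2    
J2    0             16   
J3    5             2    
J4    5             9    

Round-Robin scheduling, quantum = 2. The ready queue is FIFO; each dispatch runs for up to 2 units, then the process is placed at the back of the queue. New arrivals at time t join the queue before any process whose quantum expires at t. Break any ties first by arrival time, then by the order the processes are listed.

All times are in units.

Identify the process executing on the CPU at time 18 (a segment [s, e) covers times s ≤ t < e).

Gantt: | J1 0-2 | J2 2-6 | J3 6-8 | J4 8-10 | J2 10-12 | J4 12-14 | J2 14-16 | J4 16-18 | J2 18-20 | J4 20-22 | J2 22-24 | J4 24-25 | J2 25-29 |
Completion: J1=2  J2=29  J3=8  J4=25
Turnaround (C−A): J1=2  J2=29  J3=3  J4=20

J2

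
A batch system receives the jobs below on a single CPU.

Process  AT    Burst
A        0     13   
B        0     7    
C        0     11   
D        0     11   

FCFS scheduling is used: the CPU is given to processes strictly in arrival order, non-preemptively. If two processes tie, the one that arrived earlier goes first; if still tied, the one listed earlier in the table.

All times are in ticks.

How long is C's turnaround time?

31

Gantt: | A 0-13 | B 13-20 | C 20-31 | D 31-42 |
Completion: A=13  B=20  C=31  D=42
Turnaround(C) = completion − arrival = 31 − 0 = 31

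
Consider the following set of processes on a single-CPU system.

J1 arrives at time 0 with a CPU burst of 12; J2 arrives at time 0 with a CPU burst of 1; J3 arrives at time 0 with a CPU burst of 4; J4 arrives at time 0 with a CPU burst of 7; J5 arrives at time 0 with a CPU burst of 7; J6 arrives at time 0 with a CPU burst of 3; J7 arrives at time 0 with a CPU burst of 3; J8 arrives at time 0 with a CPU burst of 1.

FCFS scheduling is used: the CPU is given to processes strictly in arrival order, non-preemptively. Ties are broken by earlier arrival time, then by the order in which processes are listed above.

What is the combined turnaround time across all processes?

Schedule: | J1 0-12 | J2 12-13 | J3 13-17 | J4 17-24 | J5 24-31 | J6 31-34 | J7 34-37 | J8 37-38 |
Completion: J1=12  J2=13  J3=17  J4=24  J5=31  J6=34  J7=37  J8=38
Turnaround = completion − arrival: J1=12, J2=13, J3=17, J4=24, J5=31, J6=34, J7=37, J8=38
Total turnaround = 12 + 13 + 17 + 24 + 31 + 34 + 37 + 38 = 206

206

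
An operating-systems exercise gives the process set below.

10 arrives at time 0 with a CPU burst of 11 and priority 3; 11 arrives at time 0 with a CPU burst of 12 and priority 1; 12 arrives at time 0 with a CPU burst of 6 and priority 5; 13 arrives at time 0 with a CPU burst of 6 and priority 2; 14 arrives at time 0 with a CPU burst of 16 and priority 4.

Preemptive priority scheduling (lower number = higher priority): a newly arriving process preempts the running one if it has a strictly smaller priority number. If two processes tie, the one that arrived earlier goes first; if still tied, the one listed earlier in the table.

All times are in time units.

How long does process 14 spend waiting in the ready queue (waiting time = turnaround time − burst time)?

Timeline: | 11 0-12 | 13 12-18 | 10 18-29 | 14 29-45 | 12 45-51 |
Completion: 10=29  11=12  12=51  13=18  14=45
Turnaround (C−A): 10=29  11=12  12=51  13=18  14=45
Waiting(14) = turnaround − burst = 45 − 16 = 29

29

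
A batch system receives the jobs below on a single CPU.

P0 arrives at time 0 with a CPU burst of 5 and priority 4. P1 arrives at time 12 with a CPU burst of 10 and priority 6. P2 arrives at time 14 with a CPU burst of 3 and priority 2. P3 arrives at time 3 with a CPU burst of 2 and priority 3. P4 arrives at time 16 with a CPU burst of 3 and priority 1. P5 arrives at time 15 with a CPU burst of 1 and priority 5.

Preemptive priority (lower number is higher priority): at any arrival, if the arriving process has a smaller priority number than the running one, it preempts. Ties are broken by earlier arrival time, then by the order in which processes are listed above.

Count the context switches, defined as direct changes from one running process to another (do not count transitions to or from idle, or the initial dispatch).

7

Timeline: | P0 0-3 | P3 3-5 | P0 5-7 | idle 7-12 | P1 12-14 | P2 14-16 | P4 16-19 | P2 19-20 | P5 20-21 | P1 21-29 |
Completion: P0=7  P1=29  P2=20  P3=5  P4=19  P5=21
Turnaround (C−A): P0=7  P1=17  P2=6  P3=2  P4=3  P5=6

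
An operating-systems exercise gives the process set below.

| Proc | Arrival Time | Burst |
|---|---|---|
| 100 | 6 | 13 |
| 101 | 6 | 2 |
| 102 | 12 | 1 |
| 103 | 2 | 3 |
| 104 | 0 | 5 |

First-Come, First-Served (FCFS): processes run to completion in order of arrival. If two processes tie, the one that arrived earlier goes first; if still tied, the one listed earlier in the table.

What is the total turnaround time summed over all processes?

Timeline: | 104 0-5 | 103 5-8 | 100 8-21 | 101 21-23 | 102 23-24 |
Completion: 100=21  101=23  102=24  103=8  104=5
Turnaround (C−A): 100=15  101=17  102=12  103=6  104=5
Turnaround = completion − arrival: 100=15, 101=17, 102=12, 103=6, 104=5
Total turnaround = 15 + 17 + 12 + 6 + 5 = 55

55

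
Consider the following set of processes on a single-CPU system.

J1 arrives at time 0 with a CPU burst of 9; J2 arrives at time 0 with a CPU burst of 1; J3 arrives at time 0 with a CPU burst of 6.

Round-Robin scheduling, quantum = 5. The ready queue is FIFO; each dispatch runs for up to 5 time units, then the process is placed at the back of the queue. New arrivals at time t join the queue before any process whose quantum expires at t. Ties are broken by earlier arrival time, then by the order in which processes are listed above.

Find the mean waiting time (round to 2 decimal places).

7.00

Timeline: | J1 0-5 | J2 5-6 | J3 6-11 | J1 11-15 | J3 15-16 |
Completion: J1=15  J2=6  J3=16
Turnaround (C−A): J1=15  J2=6  J3=16
Waiting times: J1=6, J2=5, J3=10
Average waiting = (6+5+10) / 3 = 21/3 = 7.00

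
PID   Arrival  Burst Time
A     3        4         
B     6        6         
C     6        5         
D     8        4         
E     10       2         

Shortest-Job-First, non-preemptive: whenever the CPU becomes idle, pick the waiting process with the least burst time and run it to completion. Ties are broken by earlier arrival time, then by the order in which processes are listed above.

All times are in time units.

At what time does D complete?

Schedule: | idle 0-3 | A 3-7 | C 7-12 | E 12-14 | D 14-18 | B 18-24 |
Completion: A=7  B=24  C=12  D=18  E=14
Turnaround (C−A): A=4  B=18  C=6  D=10  E=4

18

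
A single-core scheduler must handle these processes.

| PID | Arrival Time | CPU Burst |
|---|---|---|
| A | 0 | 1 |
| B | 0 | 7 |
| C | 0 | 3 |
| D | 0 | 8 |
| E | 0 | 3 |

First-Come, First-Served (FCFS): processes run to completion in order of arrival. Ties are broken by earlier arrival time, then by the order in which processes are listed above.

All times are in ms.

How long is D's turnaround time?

19

Schedule: | A 0-1 | B 1-8 | C 8-11 | D 11-19 | E 19-22 |
Completion: A=1  B=8  C=11  D=19  E=22
Turnaround (C−A): A=1  B=8  C=11  D=19  E=22
Turnaround(D) = completion − arrival = 19 − 0 = 19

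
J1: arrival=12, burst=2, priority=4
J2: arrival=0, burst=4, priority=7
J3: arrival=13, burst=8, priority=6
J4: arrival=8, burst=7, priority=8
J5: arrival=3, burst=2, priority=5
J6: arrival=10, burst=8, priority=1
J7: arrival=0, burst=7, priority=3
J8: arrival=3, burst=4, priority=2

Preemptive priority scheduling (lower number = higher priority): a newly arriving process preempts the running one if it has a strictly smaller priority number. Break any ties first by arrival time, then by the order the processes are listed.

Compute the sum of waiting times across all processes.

105

Gantt: | J7 0-3 | J8 3-7 | J7 7-10 | J6 10-18 | J7 18-19 | J1 19-21 | J5 21-23 | J3 23-31 | J2 31-35 | J4 35-42 |
Completion: J1=21  J2=35  J3=31  J4=42  J5=23  J6=18  J7=19  J8=7
Waiting = turnaround − burst: J1=7, J2=31, J3=10, J4=27, J5=18, J6=0, J7=12, J8=0
Total waiting = 7 + 31 + 10 + 27 + 18 + 0 + 12 + 0 = 105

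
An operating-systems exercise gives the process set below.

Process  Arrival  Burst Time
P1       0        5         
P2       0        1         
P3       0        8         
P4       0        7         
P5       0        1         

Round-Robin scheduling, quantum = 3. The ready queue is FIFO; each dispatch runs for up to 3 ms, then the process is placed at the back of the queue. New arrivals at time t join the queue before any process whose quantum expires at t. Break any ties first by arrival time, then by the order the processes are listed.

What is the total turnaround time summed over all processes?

71

Timeline: | P1 0-3 | P2 3-4 | P3 4-7 | P4 7-10 | P5 10-11 | P1 11-13 | P3 13-16 | P4 16-19 | P3 19-21 | P4 21-22 |
Completion: P1=13  P2=4  P3=21  P4=22  P5=11
Turnaround (C−A): P1=13  P2=4  P3=21  P4=22  P5=11
Turnaround = completion − arrival: P1=13, P2=4, P3=21, P4=22, P5=11
Total turnaround = 13 + 4 + 21 + 22 + 11 = 71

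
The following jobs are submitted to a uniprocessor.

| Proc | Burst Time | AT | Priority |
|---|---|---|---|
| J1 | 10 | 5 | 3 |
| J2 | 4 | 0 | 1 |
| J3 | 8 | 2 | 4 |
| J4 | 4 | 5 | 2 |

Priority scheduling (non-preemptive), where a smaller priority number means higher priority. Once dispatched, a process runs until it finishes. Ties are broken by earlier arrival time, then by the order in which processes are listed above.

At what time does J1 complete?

26

Schedule: | J2 0-4 | J3 4-12 | J4 12-16 | J1 16-26 |
Completion: J1=26  J2=4  J3=12  J4=16
Turnaround (C−A): J1=21  J2=4  J3=10  J4=11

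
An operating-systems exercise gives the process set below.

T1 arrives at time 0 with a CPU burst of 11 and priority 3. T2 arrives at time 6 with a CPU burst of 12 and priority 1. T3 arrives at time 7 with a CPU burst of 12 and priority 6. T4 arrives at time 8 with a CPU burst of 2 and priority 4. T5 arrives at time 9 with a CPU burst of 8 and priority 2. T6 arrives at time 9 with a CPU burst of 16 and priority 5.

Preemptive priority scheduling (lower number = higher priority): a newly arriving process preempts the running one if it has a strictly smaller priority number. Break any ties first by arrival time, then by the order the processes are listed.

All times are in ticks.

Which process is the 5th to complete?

T6

Timeline: | T1 0-6 | T2 6-18 | T5 18-26 | T1 26-31 | T4 31-33 | T6 33-49 | T3 49-61 |
Completion: T1=31  T2=18  T3=61  T4=33  T5=26  T6=49
Turnaround (C−A): T1=31  T2=12  T3=54  T4=25  T5=17  T6=40
Finish order: T2 → T5 → T1 → T4 → T6 → T3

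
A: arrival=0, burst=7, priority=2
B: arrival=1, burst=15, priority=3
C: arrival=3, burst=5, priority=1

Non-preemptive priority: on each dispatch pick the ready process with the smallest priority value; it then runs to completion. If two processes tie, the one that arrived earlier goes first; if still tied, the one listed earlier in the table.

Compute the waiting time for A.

0

Timeline: | A 0-7 | C 7-12 | B 12-27 |
Completion: A=7  B=27  C=12
Turnaround (C−A): A=7  B=26  C=9
Waiting(A) = turnaround − burst = 7 − 7 = 0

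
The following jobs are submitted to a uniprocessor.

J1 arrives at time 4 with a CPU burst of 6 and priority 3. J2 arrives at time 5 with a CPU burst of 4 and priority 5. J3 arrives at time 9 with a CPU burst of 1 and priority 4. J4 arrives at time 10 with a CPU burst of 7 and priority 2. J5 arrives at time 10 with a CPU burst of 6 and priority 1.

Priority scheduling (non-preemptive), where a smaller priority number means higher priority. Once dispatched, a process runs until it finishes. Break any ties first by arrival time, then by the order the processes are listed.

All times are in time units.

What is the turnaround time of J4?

13

Timeline: | idle 0-4 | J1 4-10 | J5 10-16 | J4 16-23 | J3 23-24 | J2 24-28 |
Completion: J1=10  J2=28  J3=24  J4=23  J5=16
Turnaround(J4) = completion − arrival = 23 − 10 = 13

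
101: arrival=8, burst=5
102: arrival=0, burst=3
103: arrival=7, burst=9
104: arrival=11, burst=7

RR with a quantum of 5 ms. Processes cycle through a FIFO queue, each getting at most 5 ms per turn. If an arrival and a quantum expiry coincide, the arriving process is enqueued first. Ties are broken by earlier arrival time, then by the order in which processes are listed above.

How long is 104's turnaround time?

17

Schedule: | 102 0-3 | idle 3-7 | 103 7-12 | 101 12-17 | 104 17-22 | 103 22-26 | 104 26-28 |
Completion: 101=17  102=3  103=26  104=28
Turnaround(104) = completion − arrival = 28 − 11 = 17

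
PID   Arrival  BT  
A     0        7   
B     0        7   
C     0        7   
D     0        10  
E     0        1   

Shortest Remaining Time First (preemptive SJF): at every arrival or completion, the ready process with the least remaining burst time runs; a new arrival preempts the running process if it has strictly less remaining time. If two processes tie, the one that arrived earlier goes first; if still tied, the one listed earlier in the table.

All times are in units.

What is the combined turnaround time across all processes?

Schedule: | E 0-1 | A 1-8 | B 8-15 | C 15-22 | D 22-32 |
Completion: A=8  B=15  C=22  D=32  E=1
Turnaround (C−A): A=8  B=15  C=22  D=32  E=1
Turnaround = completion − arrival: A=8, B=15, C=22, D=32, E=1
Total turnaround = 8 + 15 + 22 + 32 + 1 = 78

78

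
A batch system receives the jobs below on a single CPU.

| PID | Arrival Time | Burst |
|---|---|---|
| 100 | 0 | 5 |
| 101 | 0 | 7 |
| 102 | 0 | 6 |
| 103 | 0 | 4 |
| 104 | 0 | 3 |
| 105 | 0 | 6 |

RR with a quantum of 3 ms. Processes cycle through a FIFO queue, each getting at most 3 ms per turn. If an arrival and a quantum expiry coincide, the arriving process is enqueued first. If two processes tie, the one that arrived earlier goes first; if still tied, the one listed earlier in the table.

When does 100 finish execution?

Timeline: | 100 0-3 | 101 3-6 | 102 6-9 | 103 9-12 | 104 12-15 | 105 15-18 | 100 18-20 | 101 20-23 | 102 23-26 | 103 26-27 | 105 27-30 | 101 30-31 |
Completion: 100=20  101=31  102=26  103=27  104=15  105=30
Turnaround (C−A): 100=20  101=31  102=26  103=27  104=15  105=30

20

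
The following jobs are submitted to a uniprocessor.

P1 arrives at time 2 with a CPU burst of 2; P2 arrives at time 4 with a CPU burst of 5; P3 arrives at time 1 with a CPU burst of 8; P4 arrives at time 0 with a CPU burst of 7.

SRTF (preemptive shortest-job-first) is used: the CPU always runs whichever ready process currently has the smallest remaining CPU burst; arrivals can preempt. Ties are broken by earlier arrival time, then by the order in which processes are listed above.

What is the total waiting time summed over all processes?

20

Schedule: | P4 0-2 | P1 2-4 | P4 4-9 | P2 9-14 | P3 14-22 |
Completion: P1=4  P2=14  P3=22  P4=9
Turnaround (C−A): P1=2  P2=10  P3=21  P4=9
Waiting = turnaround − burst: P1=0, P2=5, P3=13, P4=2
Total waiting = 0 + 5 + 13 + 2 = 20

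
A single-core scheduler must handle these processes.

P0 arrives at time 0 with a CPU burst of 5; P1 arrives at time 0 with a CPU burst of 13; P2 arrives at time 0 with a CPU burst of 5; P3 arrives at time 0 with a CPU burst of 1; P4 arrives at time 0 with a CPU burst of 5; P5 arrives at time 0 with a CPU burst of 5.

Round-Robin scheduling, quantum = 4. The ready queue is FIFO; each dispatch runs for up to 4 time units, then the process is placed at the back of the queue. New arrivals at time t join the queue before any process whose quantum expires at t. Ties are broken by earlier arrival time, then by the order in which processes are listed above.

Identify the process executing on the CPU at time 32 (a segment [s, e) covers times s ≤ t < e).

P1

Gantt: | P0 0-4 | P1 4-8 | P2 8-12 | P3 12-13 | P4 13-17 | P5 17-21 | P0 21-22 | P1 22-26 | P2 26-27 | P4 27-28 | P5 28-29 | P1 29-34 |
Completion: P0=22  P1=34  P2=27  P3=13  P4=28  P5=29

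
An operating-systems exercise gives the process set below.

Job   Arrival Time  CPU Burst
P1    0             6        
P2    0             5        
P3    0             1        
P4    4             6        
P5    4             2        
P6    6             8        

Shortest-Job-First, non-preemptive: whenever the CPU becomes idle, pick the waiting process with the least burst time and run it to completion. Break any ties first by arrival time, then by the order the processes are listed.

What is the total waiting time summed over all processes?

35

Gantt: | P3 0-1 | P2 1-6 | P5 6-8 | P1 8-14 | P4 14-20 | P6 20-28 |
Completion: P1=14  P2=6  P3=1  P4=20  P5=8  P6=28
Waiting = turnaround − burst: P1=8, P2=1, P3=0, P4=10, P5=2, P6=14
Total waiting = 8 + 1 + 0 + 10 + 2 + 14 = 35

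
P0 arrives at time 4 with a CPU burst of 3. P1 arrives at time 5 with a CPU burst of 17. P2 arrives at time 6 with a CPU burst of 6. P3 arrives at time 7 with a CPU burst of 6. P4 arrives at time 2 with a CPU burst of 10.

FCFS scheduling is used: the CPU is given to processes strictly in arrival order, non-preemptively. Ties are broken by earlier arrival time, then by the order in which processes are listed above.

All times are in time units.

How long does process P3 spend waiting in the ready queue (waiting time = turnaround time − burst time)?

Gantt: | idle 0-2 | P4 2-12 | P0 12-15 | P1 15-32 | P2 32-38 | P3 38-44 |
Completion: P0=15  P1=32  P2=38  P3=44  P4=12
Waiting(P3) = turnaround − burst = 37 − 6 = 31

31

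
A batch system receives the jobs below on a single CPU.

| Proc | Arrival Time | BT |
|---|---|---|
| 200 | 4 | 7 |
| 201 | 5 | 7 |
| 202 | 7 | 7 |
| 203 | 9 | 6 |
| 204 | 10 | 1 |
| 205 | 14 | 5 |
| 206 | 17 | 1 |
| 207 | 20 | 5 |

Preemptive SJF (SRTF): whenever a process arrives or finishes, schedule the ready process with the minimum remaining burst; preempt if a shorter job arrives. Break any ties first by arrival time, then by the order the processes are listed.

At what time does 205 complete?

Schedule: | idle 0-4 | 200 4-11 | 204 11-12 | 203 12-18 | 206 18-19 | 205 19-24 | 207 24-29 | 201 29-36 | 202 36-43 |
Completion: 200=11  201=36  202=43  203=18  204=12  205=24  206=19  207=29
Turnaround (C−A): 200=7  201=31  202=36  203=9  204=2  205=10  206=2  207=9

24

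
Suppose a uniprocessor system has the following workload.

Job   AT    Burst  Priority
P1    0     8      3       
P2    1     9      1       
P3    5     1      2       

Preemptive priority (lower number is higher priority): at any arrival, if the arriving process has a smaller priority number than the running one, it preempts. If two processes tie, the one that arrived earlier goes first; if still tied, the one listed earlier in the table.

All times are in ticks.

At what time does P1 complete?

18

Schedule: | P1 0-1 | P2 1-10 | P3 10-11 | P1 11-18 |
Completion: P1=18  P2=10  P3=11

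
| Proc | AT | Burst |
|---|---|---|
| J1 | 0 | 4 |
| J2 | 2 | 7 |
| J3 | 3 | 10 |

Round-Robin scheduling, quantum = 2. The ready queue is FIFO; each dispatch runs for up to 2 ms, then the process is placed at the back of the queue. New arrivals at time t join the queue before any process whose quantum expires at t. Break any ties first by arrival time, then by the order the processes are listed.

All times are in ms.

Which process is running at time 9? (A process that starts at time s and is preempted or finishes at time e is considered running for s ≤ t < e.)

J2

Gantt: | J1 0-2 | J2 2-4 | J1 4-6 | J3 6-8 | J2 8-10 | J3 10-12 | J2 12-14 | J3 14-16 | J2 16-17 | J3 17-21 |
Completion: J1=6  J2=17  J3=21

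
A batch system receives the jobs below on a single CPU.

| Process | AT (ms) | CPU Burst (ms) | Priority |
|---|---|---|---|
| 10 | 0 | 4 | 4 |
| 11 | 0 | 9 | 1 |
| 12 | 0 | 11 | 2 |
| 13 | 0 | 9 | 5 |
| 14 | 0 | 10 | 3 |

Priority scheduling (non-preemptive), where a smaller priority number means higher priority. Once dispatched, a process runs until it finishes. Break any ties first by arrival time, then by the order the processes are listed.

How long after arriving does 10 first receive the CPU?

30

Schedule: | 11 0-9 | 12 9-20 | 14 20-30 | 10 30-34 | 13 34-43 |
Completion: 10=34  11=9  12=20  13=43  14=30
Response(10) = first start − arrival = 30 − 0 = 30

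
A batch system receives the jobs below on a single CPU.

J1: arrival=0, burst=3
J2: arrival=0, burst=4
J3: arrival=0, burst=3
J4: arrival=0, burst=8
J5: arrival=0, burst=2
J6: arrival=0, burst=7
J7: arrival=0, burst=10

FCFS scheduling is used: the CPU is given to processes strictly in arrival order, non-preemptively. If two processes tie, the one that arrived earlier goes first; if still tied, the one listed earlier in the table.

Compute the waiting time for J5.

Schedule: | J1 0-3 | J2 3-7 | J3 7-10 | J4 10-18 | J5 18-20 | J6 20-27 | J7 27-37 |
Completion: J1=3  J2=7  J3=10  J4=18  J5=20  J6=27  J7=37
Turnaround (C−A): J1=3  J2=7  J3=10  J4=18  J5=20  J6=27  J7=37
Waiting(J5) = turnaround − burst = 20 − 2 = 18

18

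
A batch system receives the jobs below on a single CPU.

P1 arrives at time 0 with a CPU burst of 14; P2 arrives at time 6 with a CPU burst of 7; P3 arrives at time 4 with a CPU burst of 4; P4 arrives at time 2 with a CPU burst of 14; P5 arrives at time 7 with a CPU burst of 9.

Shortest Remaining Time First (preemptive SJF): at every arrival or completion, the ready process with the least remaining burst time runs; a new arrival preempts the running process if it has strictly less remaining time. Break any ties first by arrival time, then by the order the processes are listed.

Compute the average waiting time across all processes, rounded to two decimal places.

Timeline: | P1 0-4 | P3 4-8 | P2 8-15 | P5 15-24 | P1 24-34 | P4 34-48 |
Completion: P1=34  P2=15  P3=8  P4=48  P5=24
Waiting times: P1=20, P2=2, P3=0, P4=32, P5=8
Average waiting = (20+2+0+32+8) / 5 = 62/5 = 12.40

12.40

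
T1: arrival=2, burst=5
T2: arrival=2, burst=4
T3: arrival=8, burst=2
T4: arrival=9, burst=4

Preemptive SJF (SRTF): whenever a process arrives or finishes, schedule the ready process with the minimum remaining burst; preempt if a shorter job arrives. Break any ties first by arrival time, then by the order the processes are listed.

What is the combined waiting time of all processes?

10

Timeline: | idle 0-2 | T2 2-6 | T1 6-8 | T3 8-10 | T1 10-13 | T4 13-17 |
Completion: T1=13  T2=6  T3=10  T4=17
Turnaround (C−A): T1=11  T2=4  T3=2  T4=8
Waiting = turnaround − burst: T1=6, T2=0, T3=0, T4=4
Total waiting = 6 + 0 + 0 + 4 = 10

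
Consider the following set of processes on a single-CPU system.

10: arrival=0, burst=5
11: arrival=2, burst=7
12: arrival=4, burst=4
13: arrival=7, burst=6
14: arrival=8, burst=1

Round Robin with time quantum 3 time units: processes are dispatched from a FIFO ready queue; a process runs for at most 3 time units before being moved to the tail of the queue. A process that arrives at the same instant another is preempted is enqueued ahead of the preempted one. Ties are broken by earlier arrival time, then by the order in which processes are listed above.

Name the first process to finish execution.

10

Schedule: | 10 0-3 | 11 3-6 | 10 6-8 | 12 8-11 | 11 11-14 | 13 14-17 | 14 17-18 | 12 18-19 | 11 19-20 | 13 20-23 |
Completion: 10=8  11=20  12=19  13=23  14=18
Turnaround (C−A): 10=8  11=18  12=15  13=16  14=10
Finish order: 10 → 14 → 12 → 11 → 13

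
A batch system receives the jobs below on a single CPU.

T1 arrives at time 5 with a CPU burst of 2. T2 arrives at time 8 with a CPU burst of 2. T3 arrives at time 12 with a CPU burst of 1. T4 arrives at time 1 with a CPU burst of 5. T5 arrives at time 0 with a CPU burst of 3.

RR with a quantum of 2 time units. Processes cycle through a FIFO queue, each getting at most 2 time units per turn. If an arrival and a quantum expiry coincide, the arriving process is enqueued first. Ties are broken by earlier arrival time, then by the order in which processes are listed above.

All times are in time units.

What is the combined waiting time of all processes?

10

Schedule: | T5 0-2 | T4 2-4 | T5 4-5 | T4 5-7 | T1 7-9 | T4 9-10 | T2 10-12 | T3 12-13 |
Completion: T1=9  T2=12  T3=13  T4=10  T5=5
Turnaround (C−A): T1=4  T2=4  T3=1  T4=9  T5=5
Waiting = turnaround − burst: T1=2, T2=2, T3=0, T4=4, T5=2
Total waiting = 2 + 2 + 0 + 4 + 2 = 10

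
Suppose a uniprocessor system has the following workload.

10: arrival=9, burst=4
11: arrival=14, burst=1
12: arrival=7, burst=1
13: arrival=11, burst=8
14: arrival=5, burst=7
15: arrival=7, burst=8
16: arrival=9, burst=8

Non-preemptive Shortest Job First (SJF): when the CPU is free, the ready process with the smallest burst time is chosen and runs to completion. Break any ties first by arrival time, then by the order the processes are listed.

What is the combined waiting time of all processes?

Schedule: | idle 0-5 | 14 5-12 | 12 12-13 | 10 13-17 | 11 17-18 | 15 18-26 | 16 26-34 | 13 34-42 |
Completion: 10=17  11=18  12=13  13=42  14=12  15=26  16=34
Turnaround (C−A): 10=8  11=4  12=6  13=31  14=7  15=19  16=25
Waiting = turnaround − burst: 10=4, 11=3, 12=5, 13=23, 14=0, 15=11, 16=17
Total waiting = 4 + 3 + 5 + 23 + 0 + 11 + 17 = 63

63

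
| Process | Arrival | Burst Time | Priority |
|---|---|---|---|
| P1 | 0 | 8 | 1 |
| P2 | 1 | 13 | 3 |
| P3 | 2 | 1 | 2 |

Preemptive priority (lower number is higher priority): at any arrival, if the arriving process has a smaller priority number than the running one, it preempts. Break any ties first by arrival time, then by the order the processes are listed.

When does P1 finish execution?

Gantt: | P1 0-8 | P3 8-9 | P2 9-22 |
Completion: P1=8  P2=22  P3=9
Turnaround (C−A): P1=8  P2=21  P3=7

8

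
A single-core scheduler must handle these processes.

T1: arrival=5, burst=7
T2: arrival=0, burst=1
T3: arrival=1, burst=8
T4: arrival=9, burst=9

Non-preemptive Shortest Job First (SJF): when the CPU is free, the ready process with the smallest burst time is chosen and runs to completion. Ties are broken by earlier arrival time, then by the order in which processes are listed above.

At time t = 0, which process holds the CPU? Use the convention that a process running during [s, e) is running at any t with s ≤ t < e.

T2

Gantt: | T2 0-1 | T3 1-9 | T1 9-16 | T4 16-25 |
Completion: T1=16  T2=1  T3=9  T4=25
Turnaround (C−A): T1=11  T2=1  T3=8  T4=16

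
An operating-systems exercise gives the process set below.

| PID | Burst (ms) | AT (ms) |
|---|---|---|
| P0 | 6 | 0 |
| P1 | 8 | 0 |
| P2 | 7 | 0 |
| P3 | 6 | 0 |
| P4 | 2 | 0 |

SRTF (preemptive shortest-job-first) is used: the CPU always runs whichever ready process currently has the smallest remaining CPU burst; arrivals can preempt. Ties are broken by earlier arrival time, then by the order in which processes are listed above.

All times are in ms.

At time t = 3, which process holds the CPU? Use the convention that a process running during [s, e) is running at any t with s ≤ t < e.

P0

Schedule: | P4 0-2 | P0 2-8 | P3 8-14 | P2 14-21 | P1 21-29 |
Completion: P0=8  P1=29  P2=21  P3=14  P4=2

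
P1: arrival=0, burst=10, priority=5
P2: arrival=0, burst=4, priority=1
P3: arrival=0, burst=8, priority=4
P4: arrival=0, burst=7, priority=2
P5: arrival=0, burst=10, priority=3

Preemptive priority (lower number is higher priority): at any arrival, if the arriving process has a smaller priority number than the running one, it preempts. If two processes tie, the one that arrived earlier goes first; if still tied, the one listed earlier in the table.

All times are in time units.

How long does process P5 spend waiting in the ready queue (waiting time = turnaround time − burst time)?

Timeline: | P2 0-4 | P4 4-11 | P5 11-21 | P3 21-29 | P1 29-39 |
Completion: P1=39  P2=4  P3=29  P4=11  P5=21
Waiting(P5) = turnaround − burst = 21 − 10 = 11

11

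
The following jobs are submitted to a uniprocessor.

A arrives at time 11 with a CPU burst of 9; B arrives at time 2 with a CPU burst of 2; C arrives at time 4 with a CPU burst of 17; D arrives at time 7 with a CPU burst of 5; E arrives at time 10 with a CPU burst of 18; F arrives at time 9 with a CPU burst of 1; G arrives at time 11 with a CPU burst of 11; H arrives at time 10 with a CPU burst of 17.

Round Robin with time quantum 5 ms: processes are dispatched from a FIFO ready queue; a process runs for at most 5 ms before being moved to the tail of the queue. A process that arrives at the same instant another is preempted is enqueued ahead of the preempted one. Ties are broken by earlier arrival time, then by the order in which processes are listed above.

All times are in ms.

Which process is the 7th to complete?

E

Schedule: | idle 0-2 | B 2-4 | C 4-9 | D 9-14 | F 14-15 | C 15-20 | E 20-25 | H 25-30 | A 30-35 | G 35-40 | C 40-45 | E 45-50 | H 50-55 | A 55-59 | G 59-64 | C 64-66 | E 66-71 | H 71-76 | G 76-77 | E 77-80 | H 80-82 |
Completion: A=59  B=4  C=66  D=14  E=80  F=15  G=77  H=82
Finish order: B → D → F → A → C → G → E → H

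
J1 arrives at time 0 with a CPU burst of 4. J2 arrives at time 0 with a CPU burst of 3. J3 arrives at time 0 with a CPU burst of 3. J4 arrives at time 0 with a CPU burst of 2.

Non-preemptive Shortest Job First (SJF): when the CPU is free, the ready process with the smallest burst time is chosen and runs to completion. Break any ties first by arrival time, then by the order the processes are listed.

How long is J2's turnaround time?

5

Schedule: | J4 0-2 | J2 2-5 | J3 5-8 | J1 8-12 |
Completion: J1=12  J2=5  J3=8  J4=2
Turnaround(J2) = completion − arrival = 5 − 0 = 5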